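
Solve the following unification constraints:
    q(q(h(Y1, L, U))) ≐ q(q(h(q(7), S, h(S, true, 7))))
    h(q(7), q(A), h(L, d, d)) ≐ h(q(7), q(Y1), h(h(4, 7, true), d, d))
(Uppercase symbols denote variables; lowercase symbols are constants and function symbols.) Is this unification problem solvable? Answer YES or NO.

YES

Decompose q/1: q(h(Y1, L, U)) ≐ q(h(q(7), S, h(S, true, 7))).
Decompose q/1: h(Y1, L, U) ≐ h(q(7), S, h(S, true, 7)).
Decompose h/3: Y1 ≐ q(7),  L ≐ S,  U ≐ h(S, true, 7).
Bind Y1 := q(7); substituting into the one remaining equation that mentions Y1 gives: h(q(7), q(A), h(L, d, d)) ≐ h(q(7), q(q(7)), h(h(4, 7, true), d, d)).
Bind L := S; substituting into the one remaining equation that mentions L gives: h(q(7), q(A), h(S, d, d)) ≐ h(q(7), q(q(7)), h(h(4, 7, true), d, d)).
Bind U := h(S, true, 7); no other remaining equation mentions U.
Decompose h/3: q(7) ≐ q(7),  q(A) ≐ q(q(7)),  h(S, d, d) ≐ h(h(4, 7, true), d, d).
Delete trivial equation q(7) ≐ q(7).
Decompose q/1: A ≐ q(7).
Bind A := q(7); no other remaining equation mentions A.
Decompose h/3: S ≐ h(4, 7, true),  d ≐ d,  d ≐ d.
Bind S := h(4, 7, true); no other remaining equation mentions S. Substituting into the earlier bindings gives L := h(4, 7, true), U := h(h(4, 7, true), true, 7).
Delete trivial equation d ≐ d.
Delete trivial equation d ≐ d.
No equations remain and no clash or occurs-check failure arose, so a unifier exists.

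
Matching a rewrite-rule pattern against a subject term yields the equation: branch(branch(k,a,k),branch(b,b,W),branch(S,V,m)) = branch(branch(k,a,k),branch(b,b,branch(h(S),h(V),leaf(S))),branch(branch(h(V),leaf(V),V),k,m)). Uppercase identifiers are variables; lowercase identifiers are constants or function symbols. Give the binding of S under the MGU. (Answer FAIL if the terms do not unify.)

Decompose branch/3: branch(k,a,k) = branch(k,a,k),  branch(b,b,W) = branch(b,b,branch(h(S),h(V),leaf(S))),  branch(S,V,m) = branch(branch(h(V),leaf(V),V),k,m).
Delete trivial equation branch(k,a,k) = branch(k,a,k).
Decompose branch/3: b = b,  b = b,  W = branch(h(S),h(V),leaf(S)).
Delete trivial equation b = b.
Delete trivial equation b = b.
Bind W := branch(h(S),h(V),leaf(S)); no other remaining equation mentions W.
Decompose branch/3: S = branch(h(V),leaf(V),V),  V = k,  m = m.
Bind S := branch(h(V),leaf(V),V); no other remaining equation mentions S. Substituting into the earlier binding gives W := branch(h(branch(h(V),leaf(V),V)),h(V),leaf(branch(h(V),leaf(V),V))).
Bind V := k; no other remaining equation mentions V. Substituting into the earlier bindings gives W := branch(h(branch(h(k),leaf(k),k)),h(k),leaf(branch(h(k),leaf(k),k))), S := branch(h(k),leaf(k),k).
Delete trivial equation m = m.
MGU = { W := branch(h(branch(h(k),leaf(k),k)),h(k),leaf(branch(h(k),leaf(k),k))), S := branch(h(k),leaf(k),k), V := k }, so S := branch(h(k),leaf(k),k).

branch(h(k),leaf(k),k)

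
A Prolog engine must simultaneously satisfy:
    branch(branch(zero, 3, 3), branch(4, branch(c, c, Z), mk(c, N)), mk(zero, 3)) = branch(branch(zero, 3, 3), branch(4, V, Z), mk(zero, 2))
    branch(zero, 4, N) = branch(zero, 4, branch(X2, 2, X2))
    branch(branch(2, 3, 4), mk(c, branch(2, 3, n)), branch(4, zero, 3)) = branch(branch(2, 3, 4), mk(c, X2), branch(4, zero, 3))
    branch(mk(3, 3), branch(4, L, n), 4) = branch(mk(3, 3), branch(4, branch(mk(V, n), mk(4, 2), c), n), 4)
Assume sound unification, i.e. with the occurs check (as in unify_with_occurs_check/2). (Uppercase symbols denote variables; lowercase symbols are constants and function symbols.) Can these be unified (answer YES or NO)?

NO

Decompose branch/3: branch(zero, 3, 3) = branch(zero, 3, 3),  branch(4, branch(c, c, Z), mk(c, N)) = branch(4, V, Z),  mk(zero, 3) = mk(zero, 2).
Delete trivial equation branch(zero, 3, 3) = branch(zero, 3, 3).
Decompose branch/3: 4 = 4,  branch(c, c, Z) = V,  mk(c, N) = Z.
Delete trivial equation 4 = 4.
Bind V := branch(c, c, Z); substituting into the one remaining equation that mentions V gives: branch(mk(3, 3), branch(4, L, n), 4) = branch(mk(3, 3), branch(4, branch(mk(branch(c, c, Z), n), mk(4, 2), c), n), 4).
Bind Z := mk(c, N); substituting into the one remaining equation that mentions Z gives: branch(mk(3, 3), branch(4, L, n), 4) = branch(mk(3, 3), branch(4, branch(mk(branch(c, c, mk(c, N)), n), mk(4, 2), c), n), 4). Substituting into the earlier binding gives V := branch(c, c, mk(c, N)).
Decompose mk/2: zero = zero,  3 = 2.
Delete trivial equation zero = zero.
Clash: constants 3 and 2 differ; no unifier exists.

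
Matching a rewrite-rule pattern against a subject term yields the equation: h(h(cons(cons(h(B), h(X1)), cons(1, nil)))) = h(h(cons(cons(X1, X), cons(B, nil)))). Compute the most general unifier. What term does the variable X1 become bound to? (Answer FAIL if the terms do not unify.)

Decompose h/1: h(cons(cons(h(B), h(X1)), cons(1, nil))) = h(cons(cons(X1, X), cons(B, nil))).
Decompose h/1: cons(cons(h(B), h(X1)), cons(1, nil)) = cons(cons(X1, X), cons(B, nil)).
Decompose cons/2: cons(h(B), h(X1)) = cons(X1, X),  cons(1, nil) = cons(B, nil).
Decompose cons/2: h(B) = X1,  h(X1) = X.
Bind X1 := h(B); substituting into the one remaining equation that mentions X1 gives: h(h(B)) = X.
Bind X := h(h(B)); no other remaining equation mentions X.
Decompose cons/2: 1 = B,  nil = nil.
Bind B := 1; no other remaining equation mentions B. Substituting into the earlier bindings gives X1 := h(1), X := h(h(1)).
Delete trivial equation nil = nil.
MGU = { X1 ↦ h(1), X ↦ h(h(1)), B ↦ 1 }, so X1 ↦ h(1).

h(1)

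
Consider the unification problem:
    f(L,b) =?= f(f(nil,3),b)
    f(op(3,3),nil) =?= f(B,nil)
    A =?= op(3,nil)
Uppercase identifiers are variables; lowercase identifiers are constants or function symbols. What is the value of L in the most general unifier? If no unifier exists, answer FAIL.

f(nil,3)

Decompose f/2: L =?= f(nil,3),  b =?= b.
Bind L := f(nil,3); no other remaining equation mentions L.
Delete trivial equation b =?= b.
Decompose f/2: op(3,3) =?= B,  nil =?= nil.
Bind B := op(3,3); no other remaining equation mentions B.
Delete trivial equation nil =?= nil.
Bind A := op(3,nil).
MGU = { L := f(nil,3), B := op(3,3), A := op(3,nil) }, so L := f(nil,3).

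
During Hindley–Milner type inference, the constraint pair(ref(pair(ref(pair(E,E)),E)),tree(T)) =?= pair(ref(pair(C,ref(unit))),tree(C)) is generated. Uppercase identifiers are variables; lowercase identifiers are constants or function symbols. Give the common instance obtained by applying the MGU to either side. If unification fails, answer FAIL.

pair(ref(pair(ref(pair(ref(unit),ref(unit))),ref(unit))),tree(ref(pair(ref(unit),ref(unit)))))

Decompose pair/2: ref(pair(ref(pair(E,E)),E)) =?= ref(pair(C,ref(unit))),  tree(T) =?= tree(C).
Decompose ref/1: pair(ref(pair(E,E)),E) =?= pair(C,ref(unit)).
Decompose pair/2: ref(pair(E,E)) =?= C,  E =?= ref(unit).
Bind C := ref(pair(E,E)); substituting into the one remaining equation that mentions C gives: tree(T) =?= tree(ref(pair(E,E))).
Bind E := ref(unit); substituting into the remaining equation gives: tree(T) =?= tree(ref(pair(ref(unit),ref(unit)))). Substituting into the earlier binding gives C := ref(pair(ref(unit),ref(unit))).
Decompose tree/1: T =?= ref(pair(ref(unit),ref(unit))).
Bind T := ref(pair(ref(unit),ref(unit))).
Applying the MGU to either side gives pair(ref(pair(ref(pair(ref(unit),ref(unit))),ref(unit))),tree(ref(pair(ref(unit),ref(unit))))).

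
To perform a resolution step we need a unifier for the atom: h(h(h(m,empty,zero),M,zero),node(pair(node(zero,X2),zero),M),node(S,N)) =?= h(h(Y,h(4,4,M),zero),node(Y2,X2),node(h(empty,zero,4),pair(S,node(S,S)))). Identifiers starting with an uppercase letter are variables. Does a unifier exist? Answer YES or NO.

Decompose h/3: h(h(m,empty,zero),M,zero) =?= h(Y,h(4,4,M),zero),  node(pair(node(zero,X2),zero),M) =?= node(Y2,X2),  node(S,N) =?= node(h(empty,zero,4),pair(S,node(S,S))).
Decompose h/3: h(m,empty,zero) =?= Y,  M =?= h(4,4,M),  zero =?= zero.
Bind Y := h(m,empty,zero); no other remaining equation mentions Y.
Occurs check fails: M occurs in h(4,4,M); the equation M =?= h(4,4,M) has no finite solution.

NO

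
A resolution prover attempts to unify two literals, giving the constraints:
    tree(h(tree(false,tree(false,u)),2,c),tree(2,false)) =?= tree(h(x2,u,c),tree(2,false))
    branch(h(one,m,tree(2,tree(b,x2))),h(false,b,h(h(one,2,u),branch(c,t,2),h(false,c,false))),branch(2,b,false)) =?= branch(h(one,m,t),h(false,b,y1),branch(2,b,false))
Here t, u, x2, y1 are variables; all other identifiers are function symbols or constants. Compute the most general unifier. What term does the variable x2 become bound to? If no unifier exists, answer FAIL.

Decompose tree/2: h(tree(false,tree(false,u)),2,c) =?= h(x2,u,c),  tree(2,false) =?= tree(2,false).
Decompose h/3: tree(false,tree(false,u)) =?= x2,  2 =?= u,  c =?= c.
Bind x2 := tree(false,tree(false,u)); substituting into the one remaining equation that mentions x2 gives: branch(h(one,m,tree(2,tree(b,tree(false,tree(false,u))))),h(false,b,h(h(one,2,u),branch(c,t,2),h(false,c,false))),branch(2,b,false)) =?= branch(h(one,m,t),h(false,b,y1),branch(2,b,false)).
Bind u := 2; substituting into the one remaining equation that mentions u gives: branch(h(one,m,tree(2,tree(b,tree(false,tree(false,2))))),h(false,b,h(h(one,2,2),branch(c,t,2),h(false,c,false))),branch(2,b,false)) =?= branch(h(one,m,t),h(false,b,y1),branch(2,b,false)). Substituting into the earlier binding gives x2 := tree(false,tree(false,2)).
Delete trivial equation c =?= c.
Delete trivial equation tree(2,false) =?= tree(2,false).
Decompose branch/3: h(one,m,tree(2,tree(b,tree(false,tree(false,2))))) =?= h(one,m,t),  h(false,b,h(h(one,2,2),branch(c,t,2),h(false,c,false))) =?= h(false,b,y1),  branch(2,b,false) =?= branch(2,b,false).
Decompose h/3: one =?= one,  m =?= m,  tree(2,tree(b,tree(false,tree(false,2)))) =?= t.
Delete trivial equation one =?= one.
Delete trivial equation m =?= m.
Bind t := tree(2,tree(b,tree(false,tree(false,2)))); substituting into the one remaining equation that mentions t gives: h(false,b,h(h(one,2,2),branch(c,tree(2,tree(b,tree(false,tree(false,2)))),2),h(false,c,false))) =?= h(false,b,y1).
Decompose h/3: false =?= false,  b =?= b,  h(h(one,2,2),branch(c,tree(2,tree(b,tree(false,tree(false,2)))),2),h(false,c,false)) =?= y1.
Delete trivial equation false =?= false.
Delete trivial equation b =?= b.
Bind y1 := h(h(one,2,2),branch(c,tree(2,tree(b,tree(false,tree(false,2)))),2),h(false,c,false)); no other remaining equation mentions y1.
Delete trivial equation branch(2,b,false) =?= branch(2,b,false).
MGU = { x2 -> tree(false,tree(false,2)), u -> 2, t -> tree(2,tree(b,tree(false,tree(false,2)))), y1 -> h(h(one,2,2),branch(c,tree(2,tree(b,tree(false,tree(false,2)))),2),h(false,c,false)) }, so x2 -> tree(false,tree(false,2)).

tree(false,tree(false,2))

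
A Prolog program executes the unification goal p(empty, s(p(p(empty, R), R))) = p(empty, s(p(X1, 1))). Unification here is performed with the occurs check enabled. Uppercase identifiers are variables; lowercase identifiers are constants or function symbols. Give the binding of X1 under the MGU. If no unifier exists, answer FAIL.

p(empty, 1)

Decompose p/2: empty = empty,  s(p(p(empty, R), R)) = s(p(X1, 1)).
Delete trivial equation empty = empty.
Decompose s/1: p(p(empty, R), R) = p(X1, 1).
Decompose p/2: p(empty, R) = X1,  R = 1.
Bind X1 := p(empty, R); no other remaining equation mentions X1.
Bind R := 1. Substituting into the earlier binding gives X1 := p(empty, 1).
MGU = { X1 -> p(empty, 1), R -> 1 }, so X1 -> p(empty, 1).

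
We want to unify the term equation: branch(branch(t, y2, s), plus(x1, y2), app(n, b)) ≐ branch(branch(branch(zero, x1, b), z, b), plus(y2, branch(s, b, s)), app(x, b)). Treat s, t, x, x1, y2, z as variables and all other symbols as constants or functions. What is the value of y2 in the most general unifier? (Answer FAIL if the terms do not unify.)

Decompose branch/3: branch(t, y2, s) ≐ branch(branch(zero, x1, b), z, b),  plus(x1, y2) ≐ plus(y2, branch(s, b, s)),  app(n, b) ≐ app(x, b).
Decompose branch/3: t ≐ branch(zero, x1, b),  y2 ≐ z,  s ≐ b.
Bind t := branch(zero, x1, b); no other remaining equation mentions t.
Bind y2 := z; substituting into the one remaining equation that mentions y2 gives: plus(x1, z) ≐ plus(z, branch(s, b, s)).
Bind s := b; substituting into the one remaining equation that mentions s gives: plus(x1, z) ≐ plus(z, branch(b, b, b)).
Decompose plus/2: x1 ≐ z,  z ≐ branch(b, b, b).
Bind x1 := z; no other remaining equation mentions x1. Substituting into the earlier binding gives t := branch(zero, z, b).
Bind z := branch(b, b, b); no other remaining equation mentions z. Substituting into the earlier bindings gives t := branch(zero, branch(b, b, b), b), y2 := branch(b, b, b), x1 := branch(b, b, b).
Decompose app/2: n ≐ x,  b ≐ b.
Bind x := n; no other remaining equation mentions x.
Delete trivial equation b ≐ b.
MGU = { t ↦ branch(zero, branch(b, b, b), b), y2 ↦ branch(b, b, b), s ↦ b, x1 ↦ branch(b, b, b), z ↦ branch(b, b, b), x ↦ n }, so y2 ↦ branch(b, b, b).

branch(b, b, b)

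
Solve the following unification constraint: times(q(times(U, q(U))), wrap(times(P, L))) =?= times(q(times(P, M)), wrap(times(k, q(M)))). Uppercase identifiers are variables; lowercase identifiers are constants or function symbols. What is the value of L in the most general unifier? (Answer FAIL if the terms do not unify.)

q(q(k))

Decompose times/2: q(times(U, q(U))) =?= q(times(P, M)),  wrap(times(P, L)) =?= wrap(times(k, q(M))).
Decompose q/1: times(U, q(U)) =?= times(P, M).
Decompose times/2: U =?= P,  q(U) =?= M.
Bind U := P; substituting into the one remaining equation that mentions U gives: q(P) =?= M.
Bind M := q(P); substituting into the remaining equation gives: wrap(times(P, L)) =?= wrap(times(k, q(q(P)))).
Decompose wrap/1: times(P, L) =?= times(k, q(q(P))).
Decompose times/2: P =?= k,  L =?= q(q(P)).
Bind P := k; substituting into the remaining equation gives: L =?= q(q(k)). Substituting into the earlier bindings gives U := k, M := q(k).
Bind L := q(q(k)).
MGU = { U := k, M := q(k), P := k, L := q(q(k)) }, so L := q(q(k)).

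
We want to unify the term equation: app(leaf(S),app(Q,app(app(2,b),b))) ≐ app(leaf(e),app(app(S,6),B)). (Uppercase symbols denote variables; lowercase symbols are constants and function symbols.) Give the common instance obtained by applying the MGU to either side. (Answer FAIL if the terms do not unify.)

Decompose app/2: leaf(S) ≐ leaf(e),  app(Q,app(app(2,b),b)) ≐ app(app(S,6),B).
Decompose leaf/1: S ≐ e.
Bind S := e; substituting into the remaining equation gives: app(Q,app(app(2,b),b)) ≐ app(app(e,6),B).
Decompose app/2: Q ≐ app(e,6),  app(app(2,b),b) ≐ B.
Bind Q := app(e,6); no other remaining equation mentions Q.
Bind B := app(app(2,b),b).
Applying the MGU to either side gives app(leaf(e),app(app(e,6),app(app(2,b),b))).

app(leaf(e),app(app(e,6),app(app(2,b),b)))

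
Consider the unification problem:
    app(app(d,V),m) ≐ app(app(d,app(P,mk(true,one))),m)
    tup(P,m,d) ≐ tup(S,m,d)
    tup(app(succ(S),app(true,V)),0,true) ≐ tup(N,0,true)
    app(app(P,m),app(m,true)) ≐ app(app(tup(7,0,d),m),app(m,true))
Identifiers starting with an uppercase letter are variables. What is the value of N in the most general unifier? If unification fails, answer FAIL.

app(succ(tup(7,0,d)),app(true,app(tup(7,0,d),mk(true,one))))

Decompose app/2: app(d,V) ≐ app(d,app(P,mk(true,one))),  m ≐ m.
Decompose app/2: d ≐ d,  V ≐ app(P,mk(true,one)).
Delete trivial equation d ≐ d.
Bind V := app(P,mk(true,one)); substituting into the one remaining equation that mentions V gives: tup(app(succ(S),app(true,app(P,mk(true,one)))),0,true) ≐ tup(N,0,true).
Delete trivial equation m ≐ m.
Decompose tup/3: P ≐ S,  m ≐ m,  d ≐ d.
Bind P := S; substituting into the 2 remaining equations that mention P gives: tup(app(succ(S),app(true,app(S,mk(true,one)))),0,true) ≐ tup(N,0,true),  app(app(S,m),app(m,true)) ≐ app(app(tup(7,0,d),m),app(m,true)). Substituting into the earlier binding gives V := app(S,mk(true,one)).
Delete trivial equation m ≐ m.
Delete trivial equation d ≐ d.
Decompose tup/3: app(succ(S),app(true,app(S,mk(true,one)))) ≐ N,  0 ≐ 0,  true ≐ true.
Bind N := app(succ(S),app(true,app(S,mk(true,one)))); no other remaining equation mentions N.
Delete trivial equation 0 ≐ 0.
Delete trivial equation true ≐ true.
Decompose app/2: app(S,m) ≐ app(tup(7,0,d),m),  app(m,true) ≐ app(m,true).
Decompose app/2: S ≐ tup(7,0,d),  m ≐ m.
Bind S := tup(7,0,d); no other remaining equation mentions S. Substituting into the earlier bindings gives V := app(tup(7,0,d),mk(true,one)), P := tup(7,0,d), N := app(succ(tup(7,0,d)),app(true,app(tup(7,0,d),mk(true,one)))).
Delete trivial equation m ≐ m.
Delete trivial equation app(m,true) ≐ app(m,true).
MGU = { V := app(tup(7,0,d),mk(true,one)), P := tup(7,0,d), N := app(succ(tup(7,0,d)),app(true,app(tup(7,0,d),mk(true,one)))), S := tup(7,0,d) }, so N := app(succ(tup(7,0,d)),app(true,app(tup(7,0,d),mk(true,one)))).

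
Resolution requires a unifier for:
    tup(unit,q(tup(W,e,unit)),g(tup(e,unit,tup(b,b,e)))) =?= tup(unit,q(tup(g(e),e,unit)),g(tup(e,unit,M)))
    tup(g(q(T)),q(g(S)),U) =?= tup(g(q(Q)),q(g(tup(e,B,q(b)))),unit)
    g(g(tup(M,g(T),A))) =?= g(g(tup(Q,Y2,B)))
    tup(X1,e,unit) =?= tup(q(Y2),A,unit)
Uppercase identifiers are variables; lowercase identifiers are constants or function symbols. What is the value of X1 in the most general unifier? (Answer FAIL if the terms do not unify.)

q(g(tup(b,b,e)))

Decompose tup/3: unit =?= unit,  q(tup(W,e,unit)) =?= q(tup(g(e),e,unit)),  g(tup(e,unit,tup(b,b,e))) =?= g(tup(e,unit,M)).
Delete trivial equation unit =?= unit.
Decompose q/1: tup(W,e,unit) =?= tup(g(e),e,unit).
Decompose tup/3: W =?= g(e),  e =?= e,  unit =?= unit.
Bind W := g(e); no other remaining equation mentions W.
Delete trivial equation e =?= e.
Delete trivial equation unit =?= unit.
Decompose g/1: tup(e,unit,tup(b,b,e)) =?= tup(e,unit,M).
Decompose tup/3: e =?= e,  unit =?= unit,  tup(b,b,e) =?= M.
Delete trivial equation e =?= e.
Delete trivial equation unit =?= unit.
Bind M := tup(b,b,e); substituting into the one remaining equation that mentions M gives: g(g(tup(tup(b,b,e),g(T),A))) =?= g(g(tup(Q,Y2,B))).
Decompose tup/3: g(q(T)) =?= g(q(Q)),  q(g(S)) =?= q(g(tup(e,B,q(b)))),  U =?= unit.
Decompose g/1: q(T) =?= q(Q).
Decompose q/1: T =?= Q.
Bind T := Q; substituting into the one remaining equation that mentions T gives: g(g(tup(tup(b,b,e),g(Q),A))) =?= g(g(tup(Q,Y2,B))).
Decompose q/1: g(S) =?= g(tup(e,B,q(b))).
Decompose g/1: S =?= tup(e,B,q(b)).
Bind S := tup(e,B,q(b)); no other remaining equation mentions S.
Bind U := unit; no other remaining equation mentions U.
Decompose g/1: g(tup(tup(b,b,e),g(Q),A)) =?= g(tup(Q,Y2,B)).
Decompose g/1: tup(tup(b,b,e),g(Q),A) =?= tup(Q,Y2,B).
Decompose tup/3: tup(b,b,e) =?= Q,  g(Q) =?= Y2,  A =?= B.
Bind Q := tup(b,b,e); substituting into the one remaining equation that mentions Q gives: g(tup(b,b,e)) =?= Y2. Substituting into the earlier binding gives T := tup(b,b,e).
Bind Y2 := g(tup(b,b,e)); substituting into the one remaining equation that mentions Y2 gives: tup(X1,e,unit) =?= tup(q(g(tup(b,b,e))),A,unit).
Bind A := B; substituting into the remaining equation gives: tup(X1,e,unit) =?= tup(q(g(tup(b,b,e))),B,unit).
Decompose tup/3: X1 =?= q(g(tup(b,b,e))),  e =?= B,  unit =?= unit.
Bind X1 := q(g(tup(b,b,e))); no other remaining equation mentions X1.
Bind B := e; no other remaining equation mentions B. Substituting into the earlier bindings gives S := tup(e,e,q(b)), A := e.
Delete trivial equation unit =?= unit.
MGU = { W := g(e), M := tup(b,b,e), T := tup(b,b,e), S := tup(e,e,q(b)), U := unit, Q := tup(b,b,e), Y2 := g(tup(b,b,e)), A := e, X1 := q(g(tup(b,b,e))), B := e }, so X1 := q(g(tup(b,b,e))).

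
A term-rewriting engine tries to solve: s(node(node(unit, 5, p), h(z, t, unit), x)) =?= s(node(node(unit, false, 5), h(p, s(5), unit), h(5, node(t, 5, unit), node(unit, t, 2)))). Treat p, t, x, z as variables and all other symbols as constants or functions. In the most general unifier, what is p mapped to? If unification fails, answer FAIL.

Decompose s/1: node(node(unit, 5, p), h(z, t, unit), x) =?= node(node(unit, false, 5), h(p, s(5), unit), h(5, node(t, 5, unit), node(unit, t, 2))).
Decompose node/3: node(unit, 5, p) =?= node(unit, false, 5),  h(z, t, unit) =?= h(p, s(5), unit),  x =?= h(5, node(t, 5, unit), node(unit, t, 2)).
Decompose node/3: unit =?= unit,  5 =?= false,  p =?= 5.
Delete trivial equation unit =?= unit.
Clash: constants 5 and false differ; no unifier exists.

FAIL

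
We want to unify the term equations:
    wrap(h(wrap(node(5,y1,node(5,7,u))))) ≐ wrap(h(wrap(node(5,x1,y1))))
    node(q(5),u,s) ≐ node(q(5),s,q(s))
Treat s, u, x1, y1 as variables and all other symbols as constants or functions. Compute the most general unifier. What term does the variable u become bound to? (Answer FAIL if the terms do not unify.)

Decompose wrap/1: h(wrap(node(5,y1,node(5,7,u)))) ≐ h(wrap(node(5,x1,y1))).
Decompose h/1: wrap(node(5,y1,node(5,7,u))) ≐ wrap(node(5,x1,y1)).
Decompose wrap/1: node(5,y1,node(5,7,u)) ≐ node(5,x1,y1).
Decompose node/3: 5 ≐ 5,  y1 ≐ x1,  node(5,7,u) ≐ y1.
Delete trivial equation 5 ≐ 5.
Bind y1 := x1; substituting into the one remaining equation that mentions y1 gives: node(5,7,u) ≐ x1.
Bind x1 := node(5,7,u); no other remaining equation mentions x1. Substituting into the earlier binding gives y1 := node(5,7,u).
Decompose node/3: q(5) ≐ q(5),  u ≐ s,  s ≐ q(s).
Delete trivial equation q(5) ≐ q(5).
Bind u := s; no other remaining equation mentions u. Substituting into the earlier bindings gives y1 := node(5,7,s), x1 := node(5,7,s).
Occurs check fails: s occurs in q(s); the equation s ≐ q(s) has no finite solution.

FAIL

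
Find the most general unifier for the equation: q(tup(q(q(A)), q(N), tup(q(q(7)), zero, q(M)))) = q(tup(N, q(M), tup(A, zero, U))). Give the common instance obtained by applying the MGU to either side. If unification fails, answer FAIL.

q(tup(q(q(q(q(7)))), q(q(q(q(q(7))))), tup(q(q(7)), zero, q(q(q(q(q(7))))))))

Decompose q/1: tup(q(q(A)), q(N), tup(q(q(7)), zero, q(M))) = tup(N, q(M), tup(A, zero, U)).
Decompose tup/3: q(q(A)) = N,  q(N) = q(M),  tup(q(q(7)), zero, q(M)) = tup(A, zero, U).
Bind N := q(q(A)); substituting into the one remaining equation that mentions N gives: q(q(q(A))) = q(M).
Decompose q/1: q(q(A)) = M.
Bind M := q(q(A)); substituting into the remaining equation gives: tup(q(q(7)), zero, q(q(q(A)))) = tup(A, zero, U).
Decompose tup/3: q(q(7)) = A,  zero = zero,  q(q(q(A))) = U.
Bind A := q(q(7)); substituting into the one remaining equation that mentions A gives: q(q(q(q(q(7))))) = U. Substituting into the earlier bindings gives N := q(q(q(q(7)))), M := q(q(q(q(7)))).
Delete trivial equation zero = zero.
Bind U := q(q(q(q(q(7))))).
Applying the MGU to either side gives q(tup(q(q(q(q(7)))), q(q(q(q(q(7))))), tup(q(q(7)), zero, q(q(q(q(q(7)))))))).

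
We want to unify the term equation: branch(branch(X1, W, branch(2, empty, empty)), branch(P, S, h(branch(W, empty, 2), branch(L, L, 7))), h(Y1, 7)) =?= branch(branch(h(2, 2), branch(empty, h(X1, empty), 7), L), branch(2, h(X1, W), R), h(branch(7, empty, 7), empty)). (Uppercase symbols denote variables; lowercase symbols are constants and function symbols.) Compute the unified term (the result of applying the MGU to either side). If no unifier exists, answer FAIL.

FAIL

Decompose branch/3: branch(X1, W, branch(2, empty, empty)) =?= branch(h(2, 2), branch(empty, h(X1, empty), 7), L),  branch(P, S, h(branch(W, empty, 2), branch(L, L, 7))) =?= branch(2, h(X1, W), R),  h(Y1, 7) =?= h(branch(7, empty, 7), empty).
Decompose branch/3: X1 =?= h(2, 2),  W =?= branch(empty, h(X1, empty), 7),  branch(2, empty, empty) =?= L.
Bind X1 := h(2, 2); substituting into the 2 remaining equations that mention X1 gives: W =?= branch(empty, h(h(2, 2), empty), 7),  branch(P, S, h(branch(W, empty, 2), branch(L, L, 7))) =?= branch(2, h(h(2, 2), W), R).
Bind W := branch(empty, h(h(2, 2), empty), 7); substituting into the one remaining equation that mentions W gives: branch(P, S, h(branch(branch(empty, h(h(2, 2), empty), 7), empty, 2), branch(L, L, 7))) =?= branch(2, h(h(2, 2), branch(empty, h(h(2, 2), empty), 7)), R).
Bind L := branch(2, empty, empty); substituting into the one remaining equation that mentions L gives: branch(P, S, h(branch(branch(empty, h(h(2, 2), empty), 7), empty, 2), branch(branch(2, empty, empty), branch(2, empty, empty), 7))) =?= branch(2, h(h(2, 2), branch(empty, h(h(2, 2), empty), 7)), R).
Decompose branch/3: P =?= 2,  S =?= h(h(2, 2), branch(empty, h(h(2, 2), empty), 7)),  h(branch(branch(empty, h(h(2, 2), empty), 7), empty, 2), branch(branch(2, empty, empty), branch(2, empty, empty), 7)) =?= R.
Bind P := 2; no other remaining equation mentions P.
Bind S := h(h(2, 2), branch(empty, h(h(2, 2), empty), 7)); no other remaining equation mentions S.
Bind R := h(branch(branch(empty, h(h(2, 2), empty), 7), empty, 2), branch(branch(2, empty, empty), branch(2, empty, empty), 7)); no other remaining equation mentions R.
Decompose h/2: Y1 =?= branch(7, empty, 7),  7 =?= empty.
Bind Y1 := branch(7, empty, 7); no other remaining equation mentions Y1.
Clash: constants 7 and empty differ; no unifier exists.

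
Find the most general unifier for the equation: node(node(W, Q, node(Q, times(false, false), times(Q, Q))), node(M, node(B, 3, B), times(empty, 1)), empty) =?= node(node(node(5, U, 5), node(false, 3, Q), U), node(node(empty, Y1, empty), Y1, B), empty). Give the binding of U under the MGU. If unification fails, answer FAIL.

Decompose node/3: node(W, Q, node(Q, times(false, false), times(Q, Q))) =?= node(node(5, U, 5), node(false, 3, Q), U),  node(M, node(B, 3, B), times(empty, 1)) =?= node(node(empty, Y1, empty), Y1, B),  empty =?= empty.
Decompose node/3: W =?= node(5, U, 5),  Q =?= node(false, 3, Q),  node(Q, times(false, false), times(Q, Q)) =?= U.
Bind W := node(5, U, 5); no other remaining equation mentions W.
Occurs check fails: Q occurs in node(false, 3, Q); the equation Q =?= node(false, 3, Q) has no finite solution.

FAIL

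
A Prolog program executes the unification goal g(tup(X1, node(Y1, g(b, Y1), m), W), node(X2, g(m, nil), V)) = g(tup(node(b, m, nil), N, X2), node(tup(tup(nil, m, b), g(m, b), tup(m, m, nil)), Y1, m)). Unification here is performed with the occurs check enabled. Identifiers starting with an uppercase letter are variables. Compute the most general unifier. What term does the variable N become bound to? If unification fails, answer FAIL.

Decompose g/2: tup(X1, node(Y1, g(b, Y1), m), W) = tup(node(b, m, nil), N, X2),  node(X2, g(m, nil), V) = node(tup(tup(nil, m, b), g(m, b), tup(m, m, nil)), Y1, m).
Decompose tup/3: X1 = node(b, m, nil),  node(Y1, g(b, Y1), m) = N,  W = X2.
Bind X1 := node(b, m, nil); no other remaining equation mentions X1.
Bind N := node(Y1, g(b, Y1), m); no other remaining equation mentions N.
Bind W := X2; no other remaining equation mentions W.
Decompose node/3: X2 = tup(tup(nil, m, b), g(m, b), tup(m, m, nil)),  g(m, nil) = Y1,  V = m.
Bind X2 := tup(tup(nil, m, b), g(m, b), tup(m, m, nil)); no other remaining equation mentions X2. Substituting into the earlier binding gives W := tup(tup(nil, m, b), g(m, b), tup(m, m, nil)).
Bind Y1 := g(m, nil); no other remaining equation mentions Y1. Substituting into the earlier binding gives N := node(g(m, nil), g(b, g(m, nil)), m).
Bind V := m.
MGU = { X1 ↦ node(b, m, nil), N ↦ node(g(m, nil), g(b, g(m, nil)), m), W ↦ tup(tup(nil, m, b), g(m, b), tup(m, m, nil)), X2 ↦ tup(tup(nil, m, b), g(m, b), tup(m, m, nil)), Y1 ↦ g(m, nil), V ↦ m }, so N ↦ node(g(m, nil), g(b, g(m, nil)), m).

node(g(m, nil), g(b, g(m, nil)), m)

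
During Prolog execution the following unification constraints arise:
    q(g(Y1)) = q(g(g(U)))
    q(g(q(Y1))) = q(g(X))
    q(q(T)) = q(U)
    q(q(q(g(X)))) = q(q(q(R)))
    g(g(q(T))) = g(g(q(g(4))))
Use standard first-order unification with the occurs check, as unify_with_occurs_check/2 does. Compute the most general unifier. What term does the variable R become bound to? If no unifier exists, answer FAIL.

g(q(g(q(g(4)))))

Decompose q/1: g(Y1) = g(g(U)).
Decompose g/1: Y1 = g(U).
Bind Y1 := g(U); substituting into the one remaining equation that mentions Y1 gives: q(g(q(g(U)))) = q(g(X)).
Decompose q/1: g(q(g(U))) = g(X).
Decompose g/1: q(g(U)) = X.
Bind X := q(g(U)); substituting into the one remaining equation that mentions X gives: q(q(q(g(q(g(U)))))) = q(q(q(R))).
Decompose q/1: q(T) = U.
Bind U := q(T); substituting into the one remaining equation that mentions U gives: q(q(q(g(q(g(q(T))))))) = q(q(q(R))). Substituting into the earlier bindings gives Y1 := g(q(T)), X := q(g(q(T))).
Decompose q/1: q(q(g(q(g(q(T)))))) = q(q(R)).
Decompose q/1: q(g(q(g(q(T))))) = q(R).
Decompose q/1: g(q(g(q(T)))) = R.
Bind R := g(q(g(q(T)))); no other remaining equation mentions R.
Decompose g/1: g(q(T)) = g(q(g(4))).
Decompose g/1: q(T) = q(g(4)).
Decompose q/1: T = g(4).
Bind T := g(4). Substituting into the earlier bindings gives Y1 := g(q(g(4))), X := q(g(q(g(4)))), U := q(g(4)), R := g(q(g(q(g(4))))).
MGU = { Y1 ↦ g(q(g(4))), X ↦ q(g(q(g(4)))), U ↦ q(g(4)), R ↦ g(q(g(q(g(4))))), T ↦ g(4) }, so R ↦ g(q(g(q(g(4))))).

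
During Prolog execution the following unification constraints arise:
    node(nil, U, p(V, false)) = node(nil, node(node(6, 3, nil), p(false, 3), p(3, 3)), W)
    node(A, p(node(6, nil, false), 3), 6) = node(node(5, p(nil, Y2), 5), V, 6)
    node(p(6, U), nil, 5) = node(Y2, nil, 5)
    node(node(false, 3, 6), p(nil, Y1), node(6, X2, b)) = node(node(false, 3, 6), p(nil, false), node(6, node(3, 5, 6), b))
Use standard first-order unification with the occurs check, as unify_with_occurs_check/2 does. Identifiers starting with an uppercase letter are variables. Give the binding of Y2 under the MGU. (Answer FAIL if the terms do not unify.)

p(6, node(node(6, 3, nil), p(false, 3), p(3, 3)))

Decompose node/3: nil = nil,  U = node(node(6, 3, nil), p(false, 3), p(3, 3)),  p(V, false) = W.
Delete trivial equation nil = nil.
Bind U := node(node(6, 3, nil), p(false, 3), p(3, 3)); substituting into the one remaining equation that mentions U gives: node(p(6, node(node(6, 3, nil), p(false, 3), p(3, 3))), nil, 5) = node(Y2, nil, 5).
Bind W := p(V, false); no other remaining equation mentions W.
Decompose node/3: A = node(5, p(nil, Y2), 5),  p(node(6, nil, false), 3) = V,  6 = 6.
Bind A := node(5, p(nil, Y2), 5); no other remaining equation mentions A.
Bind V := p(node(6, nil, false), 3); no other remaining equation mentions V. Substituting into the earlier binding gives W := p(p(node(6, nil, false), 3), false).
Delete trivial equation 6 = 6.
Decompose node/3: p(6, node(node(6, 3, nil), p(false, 3), p(3, 3))) = Y2,  nil = nil,  5 = 5.
Bind Y2 := p(6, node(node(6, 3, nil), p(false, 3), p(3, 3))); no other remaining equation mentions Y2. Substituting into the earlier binding gives A := node(5, p(nil, p(6, node(node(6, 3, nil), p(false, 3), p(3, 3)))), 5).
Delete trivial equation nil = nil.
Delete trivial equation 5 = 5.
Decompose node/3: node(false, 3, 6) = node(false, 3, 6),  p(nil, Y1) = p(nil, false),  node(6, X2, b) = node(6, node(3, 5, 6), b).
Delete trivial equation node(false, 3, 6) = node(false, 3, 6).
Decompose p/2: nil = nil,  Y1 = false.
Delete trivial equation nil = nil.
Bind Y1 := false; no other remaining equation mentions Y1.
Decompose node/3: 6 = 6,  X2 = node(3, 5, 6),  b = b.
Delete trivial equation 6 = 6.
Bind X2 := node(3, 5, 6); no other remaining equation mentions X2.
Delete trivial equation b = b.
MGU = { U ↦ node(node(6, 3, nil), p(false, 3), p(3, 3)), W ↦ p(p(node(6, nil, false), 3), false), A ↦ node(5, p(nil, p(6, node(node(6, 3, nil), p(false, 3), p(3, 3)))), 5), V ↦ p(node(6, nil, false), 3), Y2 ↦ p(6, node(node(6, 3, nil), p(false, 3), p(3, 3))), Y1 ↦ false, X2 ↦ node(3, 5, 6) }, so Y2 ↦ p(6, node(node(6, 3, nil), p(false, 3), p(3, 3))).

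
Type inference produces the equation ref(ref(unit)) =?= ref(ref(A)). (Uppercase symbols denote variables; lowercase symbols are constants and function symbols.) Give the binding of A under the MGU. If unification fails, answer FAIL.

unit

Decompose ref/1: ref(unit) =?= ref(A).
Decompose ref/1: unit =?= A.
Bind A := unit.
MGU = { A ↦ unit }, so A ↦ unit.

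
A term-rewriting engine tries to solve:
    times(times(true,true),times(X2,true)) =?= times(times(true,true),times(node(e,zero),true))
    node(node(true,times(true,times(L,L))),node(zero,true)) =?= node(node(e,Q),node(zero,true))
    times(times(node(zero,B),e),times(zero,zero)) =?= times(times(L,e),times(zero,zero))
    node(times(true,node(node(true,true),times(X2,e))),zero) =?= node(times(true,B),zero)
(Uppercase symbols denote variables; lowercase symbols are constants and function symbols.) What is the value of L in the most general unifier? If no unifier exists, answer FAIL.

FAIL

Decompose times/2: times(true,true) =?= times(true,true),  times(X2,true) =?= times(node(e,zero),true).
Delete trivial equation times(true,true) =?= times(true,true).
Decompose times/2: X2 =?= node(e,zero),  true =?= true.
Bind X2 := node(e,zero); substituting into the one remaining equation that mentions X2 gives: node(times(true,node(node(true,true),times(node(e,zero),e))),zero) =?= node(times(true,B),zero).
Delete trivial equation true =?= true.
Decompose node/2: node(true,times(true,times(L,L))) =?= node(e,Q),  node(zero,true) =?= node(zero,true).
Decompose node/2: true =?= e,  times(true,times(L,L)) =?= Q.
Clash: constants true and e differ; no unifier exists.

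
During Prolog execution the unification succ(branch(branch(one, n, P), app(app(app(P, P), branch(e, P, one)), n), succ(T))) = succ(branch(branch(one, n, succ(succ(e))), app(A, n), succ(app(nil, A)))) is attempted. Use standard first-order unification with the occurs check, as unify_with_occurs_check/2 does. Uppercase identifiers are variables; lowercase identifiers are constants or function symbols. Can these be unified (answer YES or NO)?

YES

Decompose succ/1: branch(branch(one, n, P), app(app(app(P, P), branch(e, P, one)), n), succ(T)) = branch(branch(one, n, succ(succ(e))), app(A, n), succ(app(nil, A))).
Decompose branch/3: branch(one, n, P) = branch(one, n, succ(succ(e))),  app(app(app(P, P), branch(e, P, one)), n) = app(A, n),  succ(T) = succ(app(nil, A)).
Decompose branch/3: one = one,  n = n,  P = succ(succ(e)).
Delete trivial equation one = one.
Delete trivial equation n = n.
Bind P := succ(succ(e)); substituting into the one remaining equation that mentions P gives: app(app(app(succ(succ(e)), succ(succ(e))), branch(e, succ(succ(e)), one)), n) = app(A, n).
Decompose app/2: app(app(succ(succ(e)), succ(succ(e))), branch(e, succ(succ(e)), one)) = A,  n = n.
Bind A := app(app(succ(succ(e)), succ(succ(e))), branch(e, succ(succ(e)), one)); substituting into the one remaining equation that mentions A gives: succ(T) = succ(app(nil, app(app(succ(succ(e)), succ(succ(e))), branch(e, succ(succ(e)), one)))).
Delete trivial equation n = n.
Decompose succ/1: T = app(nil, app(app(succ(succ(e)), succ(succ(e))), branch(e, succ(succ(e)), one))).
Bind T := app(nil, app(app(succ(succ(e)), succ(succ(e))), branch(e, succ(succ(e)), one))).
No equations remain and no clash or occurs-check failure arose, so a unifier exists.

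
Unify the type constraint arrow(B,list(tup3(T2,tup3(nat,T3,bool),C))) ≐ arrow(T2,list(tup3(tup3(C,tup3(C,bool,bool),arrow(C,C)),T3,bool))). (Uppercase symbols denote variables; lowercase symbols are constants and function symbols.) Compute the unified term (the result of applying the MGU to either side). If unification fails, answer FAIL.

Decompose arrow/2: B ≐ T2,  list(tup3(T2,tup3(nat,T3,bool),C)) ≐ list(tup3(tup3(C,tup3(C,bool,bool),arrow(C,C)),T3,bool)).
Bind B := T2; no other remaining equation mentions B.
Decompose list/1: tup3(T2,tup3(nat,T3,bool),C) ≐ tup3(tup3(C,tup3(C,bool,bool),arrow(C,C)),T3,bool).
Decompose tup3/3: T2 ≐ tup3(C,tup3(C,bool,bool),arrow(C,C)),  tup3(nat,T3,bool) ≐ T3,  C ≐ bool.
Bind T2 := tup3(C,tup3(C,bool,bool),arrow(C,C)); no other remaining equation mentions T2. Substituting into the earlier binding gives B := tup3(C,tup3(C,bool,bool),arrow(C,C)).
Occurs check fails: T3 occurs in tup3(nat,T3,bool); the equation T3 ≐ tup3(nat,T3,bool) has no finite solution.

FAIL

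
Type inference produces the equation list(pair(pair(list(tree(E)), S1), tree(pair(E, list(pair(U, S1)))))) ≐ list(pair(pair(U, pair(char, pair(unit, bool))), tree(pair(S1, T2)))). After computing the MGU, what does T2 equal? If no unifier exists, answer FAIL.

list(pair(list(tree(pair(char, pair(unit, bool)))), pair(char, pair(unit, bool))))

Decompose list/1: pair(pair(list(tree(E)), S1), tree(pair(E, list(pair(U, S1))))) ≐ pair(pair(U, pair(char, pair(unit, bool))), tree(pair(S1, T2))).
Decompose pair/2: pair(list(tree(E)), S1) ≐ pair(U, pair(char, pair(unit, bool))),  tree(pair(E, list(pair(U, S1)))) ≐ tree(pair(S1, T2)).
Decompose pair/2: list(tree(E)) ≐ U,  S1 ≐ pair(char, pair(unit, bool)).
Bind U := list(tree(E)); substituting into the one remaining equation that mentions U gives: tree(pair(E, list(pair(list(tree(E)), S1)))) ≐ tree(pair(S1, T2)).
Bind S1 := pair(char, pair(unit, bool)); substituting into the remaining equation gives: tree(pair(E, list(pair(list(tree(E)), pair(char, pair(unit, bool)))))) ≐ tree(pair(pair(char, pair(unit, bool)), T2)).
Decompose tree/1: pair(E, list(pair(list(tree(E)), pair(char, pair(unit, bool))))) ≐ pair(pair(char, pair(unit, bool)), T2).
Decompose pair/2: E ≐ pair(char, pair(unit, bool)),  list(pair(list(tree(E)), pair(char, pair(unit, bool)))) ≐ T2.
Bind E := pair(char, pair(unit, bool)); substituting into the remaining equation gives: list(pair(list(tree(pair(char, pair(unit, bool)))), pair(char, pair(unit, bool)))) ≐ T2. Substituting into the earlier binding gives U := list(tree(pair(char, pair(unit, bool)))).
Bind T2 := list(pair(list(tree(pair(char, pair(unit, bool)))), pair(char, pair(unit, bool)))).
MGU = { U := list(tree(pair(char, pair(unit, bool)))), S1 := pair(char, pair(unit, bool)), E := pair(char, pair(unit, bool)), T2 := list(pair(list(tree(pair(char, pair(unit, bool)))), pair(char, pair(unit, bool)))) }, so T2 := list(pair(list(tree(pair(char, pair(unit, bool)))), pair(char, pair(unit, bool)))).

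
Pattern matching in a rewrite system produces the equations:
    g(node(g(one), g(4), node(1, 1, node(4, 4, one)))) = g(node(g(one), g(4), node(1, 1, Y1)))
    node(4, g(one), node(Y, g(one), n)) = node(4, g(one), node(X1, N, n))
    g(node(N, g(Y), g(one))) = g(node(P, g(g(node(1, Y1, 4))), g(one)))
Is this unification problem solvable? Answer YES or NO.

YES

Decompose g/1: node(g(one), g(4), node(1, 1, node(4, 4, one))) = node(g(one), g(4), node(1, 1, Y1)).
Decompose node/3: g(one) = g(one),  g(4) = g(4),  node(1, 1, node(4, 4, one)) = node(1, 1, Y1).
Delete trivial equation g(one) = g(one).
Delete trivial equation g(4) = g(4).
Decompose node/3: 1 = 1,  1 = 1,  node(4, 4, one) = Y1.
Delete trivial equation 1 = 1.
Delete trivial equation 1 = 1.
Bind Y1 := node(4, 4, one); substituting into the one remaining equation that mentions Y1 gives: g(node(N, g(Y), g(one))) = g(node(P, g(g(node(1, node(4, 4, one), 4))), g(one))).
Decompose node/3: 4 = 4,  g(one) = g(one),  node(Y, g(one), n) = node(X1, N, n).
Delete trivial equation 4 = 4.
Delete trivial equation g(one) = g(one).
Decompose node/3: Y = X1,  g(one) = N,  n = n.
Bind Y := X1; substituting into the one remaining equation that mentions Y gives: g(node(N, g(X1), g(one))) = g(node(P, g(g(node(1, node(4, 4, one), 4))), g(one))).
Bind N := g(one); substituting into the one remaining equation that mentions N gives: g(node(g(one), g(X1), g(one))) = g(node(P, g(g(node(1, node(4, 4, one), 4))), g(one))).
Delete trivial equation n = n.
Decompose g/1: node(g(one), g(X1), g(one)) = node(P, g(g(node(1, node(4, 4, one), 4))), g(one)).
Decompose node/3: g(one) = P,  g(X1) = g(g(node(1, node(4, 4, one), 4))),  g(one) = g(one).
Bind P := g(one); no other remaining equation mentions P.
Decompose g/1: X1 = g(node(1, node(4, 4, one), 4)).
Bind X1 := g(node(1, node(4, 4, one), 4)); no other remaining equation mentions X1. Substituting into the earlier binding gives Y := g(node(1, node(4, 4, one), 4)).
Delete trivial equation g(one) = g(one).
No equations remain and no clash or occurs-check failure arose, so a unifier exists.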